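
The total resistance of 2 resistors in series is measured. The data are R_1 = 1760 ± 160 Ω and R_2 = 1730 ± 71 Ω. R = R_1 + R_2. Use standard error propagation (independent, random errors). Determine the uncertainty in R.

For a sum/difference, combine absolute errors in quadrature:
  (δR_1)² = 25600;  (δR_2)² = 5040
δR = √(30600) = 175 Ω

175 Ω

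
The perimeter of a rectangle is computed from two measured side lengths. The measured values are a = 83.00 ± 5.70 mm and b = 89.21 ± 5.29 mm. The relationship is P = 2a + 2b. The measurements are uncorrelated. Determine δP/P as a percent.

Sums and differences: (δP)² = Σ (cᵢ δxᵢ)².
  (2·δa)² = 130;  (2·δb)² = 112
δP = √(242) = 15.6 mm
P = 344.4 mm, so δP/P = 15.6/344.4 = 0.0452.

4.52%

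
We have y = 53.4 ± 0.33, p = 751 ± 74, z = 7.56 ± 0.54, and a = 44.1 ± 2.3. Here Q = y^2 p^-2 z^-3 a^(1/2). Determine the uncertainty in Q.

2.27e-05

Relative error in a monomial: (δQ/Q)² = Σ (nᵢ · δxᵢ/xᵢ)².
  (2·δy/y)² = (2×0.00618)² = 0.000153;  (-2·δp/p)² = (-2×0.0985)² = 0.0388;  (-3·δz/z)² = (-3×0.0714)² = 0.0459;  (½·δa/a)² = (0.5×0.0522)² = 0.000680
δQ/Q = √(0.0856) = 0.293
Q = 7.77e-05, so δQ = 0.293 × 7.77e-05 = 2.27e-05.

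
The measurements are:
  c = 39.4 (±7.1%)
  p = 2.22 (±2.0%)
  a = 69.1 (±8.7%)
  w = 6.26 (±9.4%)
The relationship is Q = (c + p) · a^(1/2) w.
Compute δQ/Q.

0.123

Let u = c + p = 41.6. δu = √(δc² + δp²) = √(7.83 + 0.00197) = 2.80, so δu/u = 0.0672.
Q is then a monomial in u, a, w:
δQ/Q = √((δu/u)² + (½·δa/a)² + (1·δw/w)²) = √(0.00452 + 0.00189 + 0.00884) = 0.123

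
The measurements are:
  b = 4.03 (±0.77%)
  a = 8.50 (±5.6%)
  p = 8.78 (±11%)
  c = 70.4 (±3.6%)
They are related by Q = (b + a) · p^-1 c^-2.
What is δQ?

Let u = b + a = 12.5. δu = √(δb² + δa²) = √(0.000963 + 0.227) = 0.477, so δu/u = 0.0381.
Q is then a monomial in u, p, c:
δQ/Q = √((δu/u)² + (-1·δp/p)² + (-2·δc/c)²) = √(0.00145 + 0.0121 + 0.00518) = 0.137
Q = 0.000288, so δQ = 0.137 × 0.000288 = 3.94e-05.

3.94e-05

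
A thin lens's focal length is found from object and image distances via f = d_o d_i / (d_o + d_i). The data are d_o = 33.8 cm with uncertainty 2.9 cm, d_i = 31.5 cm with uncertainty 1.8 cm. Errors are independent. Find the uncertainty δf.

0.829 cm

∂f/∂d_o = (d_i/(d_o+d_i))² = 0.233;  ∂f/∂d_i = (d_o/(d_o+d_i))² = 0.268
δf = √((∂f/∂d_o · δd_o)² + (∂f/∂d_i · δd_i)²) = √(0.455 + 0.233) = 0.829 cm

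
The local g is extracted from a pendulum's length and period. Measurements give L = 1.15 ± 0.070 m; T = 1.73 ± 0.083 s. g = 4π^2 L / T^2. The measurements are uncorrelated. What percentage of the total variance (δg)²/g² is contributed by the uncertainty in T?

71.3%

(δg/g)² = (1·δL/L)² + (-2·δT/T)²
  L term: (1×0.0609)² = 0.00371
  T term: (-2×0.0480)² = 0.00921
Total = 0.0129. Share from T = 0.00921/0.0129 = 0.713.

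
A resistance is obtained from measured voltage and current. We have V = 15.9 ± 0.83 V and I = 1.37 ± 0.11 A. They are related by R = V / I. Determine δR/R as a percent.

9.58%

Since R is a product/quotient, work with relative uncertainties:
  (1·δV/V)² = (1×0.0522)² = 0.00272;  (-1·δI/I)² = (-1×0.0803)² = 0.00645
δR/R = √(0.00917) = 0.0958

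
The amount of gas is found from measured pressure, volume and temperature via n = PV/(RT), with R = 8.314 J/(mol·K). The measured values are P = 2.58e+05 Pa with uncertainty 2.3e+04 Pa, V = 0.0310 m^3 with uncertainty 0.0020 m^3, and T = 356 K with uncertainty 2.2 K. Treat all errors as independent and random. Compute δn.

0.298 mol

For a monomial n ∝ P, V, T^-1, fractional errors add in quadrature:
  (1·δP/P)² = (1×0.0891)² = 0.00795;  (1·δV/V)² = (1×0.0645)² = 0.00416;  (-1·δT/T)² = (-1×0.00618)² = 3.82e-05
δn/n = √(0.0121) = 0.110
n = 2.70 mol, so δn = 0.110 × 2.70 = 0.298 mol.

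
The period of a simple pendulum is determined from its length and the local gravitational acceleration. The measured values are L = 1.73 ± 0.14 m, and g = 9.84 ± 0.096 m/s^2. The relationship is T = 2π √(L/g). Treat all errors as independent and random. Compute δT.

0.107 s

Each factor contributes (exponent × relative error)² to (δT/T)²:
  (½·δL/L)² = (0.5×0.0809)² = 0.00164;  (−½·δg/g)² = (-0.5×0.00976)² = 2.38e-05
δT/T = √(0.00166) = 0.0408
T = 2.63 s, so δT = 0.0408 × 2.63 = 0.107 s.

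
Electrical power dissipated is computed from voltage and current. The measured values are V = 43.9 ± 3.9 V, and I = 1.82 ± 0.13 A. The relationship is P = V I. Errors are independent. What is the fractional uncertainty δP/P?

Since P is a product/quotient, work with relative uncertainties:
  (1·δV/V)² = (1×0.0888)² = 0.00789;  (1·δI/I)² = (1×0.0714)² = 0.00510
δP/P = √(0.0130) = 0.114

0.114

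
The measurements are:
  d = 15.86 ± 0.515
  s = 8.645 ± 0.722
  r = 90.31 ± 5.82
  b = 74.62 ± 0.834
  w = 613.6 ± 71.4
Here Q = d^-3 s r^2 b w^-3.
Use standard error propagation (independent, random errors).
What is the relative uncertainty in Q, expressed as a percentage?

Relative error in a monomial: (δQ/Q)² = Σ (nᵢ · δxᵢ/xᵢ)².
  (-3·δd/d)² = (-3×0.0325)² = 0.00949;  (1·δs/s)² = (1×0.0835)² = 0.00698;  (2·δr/r)² = (2×0.0644)² = 0.0166;  (1·δb/b)² = (1×0.0112)² = 0.000125;  (-3·δw/w)² = (-3×0.116)² = 0.122
δQ/Q = √(0.155) = 0.394

39.4%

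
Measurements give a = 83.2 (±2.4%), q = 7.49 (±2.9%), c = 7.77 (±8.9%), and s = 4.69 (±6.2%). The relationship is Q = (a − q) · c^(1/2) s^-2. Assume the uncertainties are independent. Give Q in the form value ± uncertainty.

9.59 ± 1.29

Let u = a − q = 75.7. δu = √(δa² + δq²) = √(3.99 + 0.0472) = 2.01, so δu/u = 0.0265.
Q is then a monomial in u, c, s:
δQ/Q = √((δu/u)² + (½·δc/c)² + (-2·δs/s)²) = √(0.000704 + 0.00198 + 0.0154) = 0.134
Q = 9.59, so δQ = 0.134 × 9.59 = 1.29.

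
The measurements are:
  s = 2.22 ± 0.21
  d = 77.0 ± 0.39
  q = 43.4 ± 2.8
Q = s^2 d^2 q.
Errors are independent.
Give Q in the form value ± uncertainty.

(1.27 ± 0.254) × 10^6

Since Q is a product/quotient, work with relative uncertainties:
  (2·δs/s)² = (2×0.0946)² = 0.0358;  (2·δd/d)² = (2×0.00506)² = 0.000103;  (1·δq/q)² = (1×0.0645)² = 0.00416
δQ/Q = √(0.0401) = 0.200
Q = 1.27e+06, so δQ = 0.200 × 1.27e+06 = 2.54e+05.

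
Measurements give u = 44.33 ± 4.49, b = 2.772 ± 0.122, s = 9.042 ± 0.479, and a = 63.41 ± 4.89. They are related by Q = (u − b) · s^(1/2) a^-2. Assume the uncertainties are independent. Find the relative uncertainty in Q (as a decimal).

0.190

Let w = u − b = 41.56. δw = √(δu² + δb²) = √(20.2 + 0.0149) = 4.49, so δw/w = 0.108.
Q is then a monomial in w, s, a:
δQ/Q = √((δw/w)² + (½·δs/s)² + (-2·δa/a)²) = √(0.0117 + 0.000702 + 0.0238) = 0.190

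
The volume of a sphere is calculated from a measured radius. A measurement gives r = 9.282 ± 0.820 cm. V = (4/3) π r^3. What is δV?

V ∝ r^3, so δV/V = |3| · δr/r = 3 × 0.0883 = 0.265.
V = 3350 cm^3, so δV = 0.265 × 3350 = 888 cm^3.

888 cm^3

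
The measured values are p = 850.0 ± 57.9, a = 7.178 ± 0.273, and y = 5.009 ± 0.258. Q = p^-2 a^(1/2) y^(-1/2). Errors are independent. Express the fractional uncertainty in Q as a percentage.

14.0%

Since Q is a product/quotient, work with relative uncertainties:
  (-2·δp/p)² = (-2×0.0681)² = 0.0186;  (½·δa/a)² = (0.5×0.0380)² = 0.000362;  (−½·δy/y)² = (-0.5×0.0515)² = 0.000663
δQ/Q = √(0.0196) = 0.140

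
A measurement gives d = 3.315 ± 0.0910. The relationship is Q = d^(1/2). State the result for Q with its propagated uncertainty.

1.821 ± 0.0250

For a monomial Q ∝ d^(1/2), fractional errors add in quadrature:
  (½·δd/d)² = (0.5×0.0275)² = 0.000188
δQ/Q = √(0.000188) = 0.0137
Q = 1.821, so δQ = 0.0137 × 1.821 = 0.0250.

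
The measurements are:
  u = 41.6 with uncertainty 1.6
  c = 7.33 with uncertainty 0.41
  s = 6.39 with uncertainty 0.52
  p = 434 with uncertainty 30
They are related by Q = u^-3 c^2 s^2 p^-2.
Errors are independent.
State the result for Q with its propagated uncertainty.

(1.62 ± 0.432) × 10^-7

Q is a product of powers, so relative uncertainties combine in quadrature:
  (-3·δu/u)² = (-3×0.0385)² = 0.0133;  (2·δc/c)² = (2×0.0559)² = 0.0125;  (2·δs/s)² = (2×0.0814)² = 0.0265;  (-2·δp/p)² = (-2×0.0691)² = 0.0191
δQ/Q = √(0.0714) = 0.267
Q = 1.62e-07, so δQ = 0.267 × 1.62e-07 = 4.32e-08.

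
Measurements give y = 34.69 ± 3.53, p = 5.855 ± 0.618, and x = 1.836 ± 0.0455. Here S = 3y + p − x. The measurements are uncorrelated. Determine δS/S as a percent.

For a sum/difference, combine absolute errors in quadrature:
  (3·δy)² = 112;  (δp)² = 0.382;  (δx)² = 0.00207
δS = √(113) = 10.6
S = 108.1, so δS/S = 10.6/108.1 = 0.0981.

9.81%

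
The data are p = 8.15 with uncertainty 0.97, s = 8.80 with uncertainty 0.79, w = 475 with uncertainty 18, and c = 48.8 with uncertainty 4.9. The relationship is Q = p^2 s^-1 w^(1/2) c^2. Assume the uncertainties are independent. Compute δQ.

1.27e+05

Each factor contributes (exponent × relative error)² to (δQ/Q)²:
  (2·δp/p)² = (2×0.119)² = 0.0567;  (-1·δs/s)² = (-1×0.0898)² = 0.00806;  (½·δw/w)² = (0.5×0.0379)² = 0.000359;  (2·δc/c)² = (2×0.100)² = 0.0403
δQ/Q = √(0.105) = 0.325
Q = 3.92e+05, so δQ = 0.325 × 3.92e+05 = 1.27e+05.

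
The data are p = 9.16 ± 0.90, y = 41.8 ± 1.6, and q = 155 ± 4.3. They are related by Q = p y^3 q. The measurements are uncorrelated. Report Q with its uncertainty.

Since Q is a product/quotient, work with relative uncertainties:
  (1·δp/p)² = (1×0.0983)² = 0.00965;  (3·δy/y)² = (3×0.0383)² = 0.0132;  (1·δq/q)² = (1×0.0277)² = 0.000770
δQ/Q = √(0.0236) = 0.154
Q = 1.04e+08, so δQ = 0.154 × 1.04e+08 = 1.59e+07.

(1.04 ± 0.159) × 10^8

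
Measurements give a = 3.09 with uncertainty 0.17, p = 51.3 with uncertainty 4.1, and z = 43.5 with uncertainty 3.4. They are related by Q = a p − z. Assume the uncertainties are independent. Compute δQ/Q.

0.137

Let w = a·p = 159. δw/w = √((1·δa/a)² + (1·δp/p)²) = √(0.00303 + 0.00639) = 0.0970, so δw = 15.4.
Q = w − z: δQ = √(δw² + δz²) = √(237 + 11.6) = 15.8
Q = 115, so δQ/Q = 15.8/115 = 0.137.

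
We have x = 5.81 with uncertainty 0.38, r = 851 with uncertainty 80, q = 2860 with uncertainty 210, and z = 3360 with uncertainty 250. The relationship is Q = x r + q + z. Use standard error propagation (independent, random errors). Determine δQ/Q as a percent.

Let p = x·r = 4940. δp/p = √((1·δx/x)² + (1·δr/r)²) = √(0.00428 + 0.00884) = 0.115, so δp = 566.
Q = p + q + z: δQ = √(δp² + δq² + δz²) = √(3.21e+05 + 44100 + 62500) = 654
Q = 11200, so δQ/Q = 654/11200 = 0.0585.

5.85%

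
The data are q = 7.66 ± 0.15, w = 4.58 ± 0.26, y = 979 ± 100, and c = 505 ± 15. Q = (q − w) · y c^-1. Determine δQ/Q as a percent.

Let u = q − w = 3.08. δu = √(δq² + δw²) = √(0.0225 + 0.0676) = 0.300, so δu/u = 0.0975.
Q is then a monomial in u, y, c:
δQ/Q = √((δu/u)² + (1·δy/y)² + (-1·δc/c)²) = √(0.00950 + 0.0104 + 0.000882) = 0.144

14.4%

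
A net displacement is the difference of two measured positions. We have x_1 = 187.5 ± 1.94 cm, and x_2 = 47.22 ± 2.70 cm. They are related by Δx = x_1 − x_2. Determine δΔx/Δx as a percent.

Each term contributes (cᵢ δxᵢ)² to (δΔx)²:
  (δx_1)² = 3.76;  (δx_2)² = 7.29
δΔx = √(11.1) = 3.32 cm
Δx = 140.3 cm, so δΔx/Δx = 3.32/140.3 = 0.0237.

2.37%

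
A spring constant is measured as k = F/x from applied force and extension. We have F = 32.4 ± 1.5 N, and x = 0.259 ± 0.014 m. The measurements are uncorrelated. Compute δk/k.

0.0712

Since k is a product/quotient, work with relative uncertainties:
  (1·δF/F)² = (1×0.0463)² = 0.00214;  (-1·δx/x)² = (-1×0.0541)² = 0.00292
δk/k = √(0.00507) = 0.0712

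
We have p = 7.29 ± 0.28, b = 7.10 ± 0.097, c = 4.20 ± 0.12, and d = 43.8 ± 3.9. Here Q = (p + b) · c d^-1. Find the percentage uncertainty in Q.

9.58%

Let u = p + b = 14.4. δu = √(δp² + δb²) = √(0.0784 + 0.00941) = 0.296, so δu/u = 0.0206.
Q is then a monomial in u, c, d:
δQ/Q = √((δu/u)² + (1·δc/c)² + (-1·δd/d)²) = √(0.000424 + 0.000816 + 0.00793) = 0.0958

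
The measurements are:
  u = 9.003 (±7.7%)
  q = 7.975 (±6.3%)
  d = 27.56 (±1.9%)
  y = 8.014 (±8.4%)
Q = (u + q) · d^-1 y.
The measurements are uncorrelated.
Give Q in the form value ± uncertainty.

Let w = u + q = 16.98. δw = √(δu² + δq²) = √(0.481 + 0.252) = 0.856, so δw/w = 0.0504.
Q is then a monomial in w, d, y:
δQ/Q = √((δw/w)² + (-1·δd/d)² + (1·δy/y)²) = √(0.00254 + 0.000361 + 0.00706) = 0.0998
Q = 4.937, so δQ = 0.0998 × 4.937 = 0.493.

4.937 ± 0.493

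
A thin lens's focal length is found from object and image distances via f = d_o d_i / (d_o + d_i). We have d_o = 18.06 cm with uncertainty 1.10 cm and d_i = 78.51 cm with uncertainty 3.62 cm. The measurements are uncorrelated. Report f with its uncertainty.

14.68 ± 0.738 cm

∂f/∂d_o = (d_i/(d_o+d_i))² = 0.661;  ∂f/∂d_i = (d_o/(d_o+d_i))² = 0.0350
δf = √((∂f/∂d_o · δd_o)² + (∂f/∂d_i · δd_i)²) = √(0.529 + 0.0160) = 0.738 cm
f = 14.68 cm.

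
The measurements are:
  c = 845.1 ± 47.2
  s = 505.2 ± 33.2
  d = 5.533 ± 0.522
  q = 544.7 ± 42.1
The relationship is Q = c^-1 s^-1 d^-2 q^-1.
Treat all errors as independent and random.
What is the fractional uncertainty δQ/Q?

0.221

Since Q is a product/quotient, work with relative uncertainties:
  (-1·δc/c)² = (-1×0.0559)² = 0.00312;  (-1·δs/s)² = (-1×0.0657)² = 0.00432;  (-2·δd/d)² = (-2×0.0943)² = 0.0356;  (-1·δq/q)² = (-1×0.0773)² = 0.00597
δQ/Q = √(0.0490) = 0.221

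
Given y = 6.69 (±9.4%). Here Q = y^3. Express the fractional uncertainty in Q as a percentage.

Q ∝ y^3, so δQ/Q = |3| · δy/y = 3 × 0.0940 = 0.282.

28.2%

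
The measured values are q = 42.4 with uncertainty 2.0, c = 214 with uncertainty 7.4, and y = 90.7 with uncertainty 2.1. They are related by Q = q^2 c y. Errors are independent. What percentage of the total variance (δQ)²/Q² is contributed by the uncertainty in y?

(δQ/Q)² = (2·δq/q)² + (1·δc/c)² + (1·δy/y)²
  q term: (2×0.0472)² = 0.00890
  c term: (1×0.0346)² = 0.00120
  y term: (1×0.0232)² = 0.000536
Total = 0.0106. Share from y = 0.000536/0.0106 = 0.0504.

5.04%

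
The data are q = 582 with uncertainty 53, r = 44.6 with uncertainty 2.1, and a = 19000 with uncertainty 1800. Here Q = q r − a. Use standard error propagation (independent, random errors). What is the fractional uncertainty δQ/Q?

Let p = q·r = 26000. δp/p = √((1·δq/q)² + (1·δr/r)²) = √(0.00829 + 0.00222) = 0.103, so δp = 2660.
Q = p − a: δQ = √(δp² + δa²) = √(7.08e+06 + 3.24e+06) = 3210
Q = 6960, so δQ/Q = 3210/6960 = 0.462.

0.462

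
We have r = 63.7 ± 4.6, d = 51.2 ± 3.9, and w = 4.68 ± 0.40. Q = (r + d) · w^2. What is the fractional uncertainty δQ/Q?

Let u = r + d = 115. δu = √(δr² + δd²) = √(21.2 + 15.2) = 6.03, so δu/u = 0.0525.
Q is then a monomial in u, w:
δQ/Q = √((δu/u)² + (2·δw/w)²) = √(0.00275 + 0.0292) = 0.179

0.179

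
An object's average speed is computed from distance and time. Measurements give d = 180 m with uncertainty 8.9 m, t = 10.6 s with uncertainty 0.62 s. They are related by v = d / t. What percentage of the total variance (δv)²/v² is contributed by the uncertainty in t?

(δv/v)² = (1·δd/d)² + (-1·δt/t)²
  d term: (1×0.0494)² = 0.00244
  t term: (-1×0.0585)² = 0.00342
Total = 0.00587. Share from t = 0.00342/0.00587 = 0.583.

58.3%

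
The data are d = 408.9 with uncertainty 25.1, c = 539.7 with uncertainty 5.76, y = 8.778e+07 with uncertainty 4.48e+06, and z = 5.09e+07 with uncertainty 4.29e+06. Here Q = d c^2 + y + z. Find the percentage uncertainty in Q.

Let p = d·c^2 = 1.191e+08. δp/p = √((1·δd/d)² + (2·δc/c)²) = √(0.00377 + 0.000456) = 0.0650, so δp = 7.74e+06.
Q = p + y + z: δQ = √(δp² + δy² + δz²) = √(5.99e+13 + 2.01e+13 + 1.84e+13) = 9.92e+06
Q = 2.578e+08, so δQ/Q = 9.92e+06/2.578e+08 = 0.0385.

3.85%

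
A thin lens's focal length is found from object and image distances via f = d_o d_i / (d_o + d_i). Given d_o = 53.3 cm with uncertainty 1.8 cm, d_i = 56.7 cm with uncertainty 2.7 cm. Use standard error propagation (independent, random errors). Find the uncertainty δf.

∂f/∂d_o = (d_i/(d_o+d_i))² = 0.266;  ∂f/∂d_i = (d_o/(d_o+d_i))² = 0.235
δf = √((∂f/∂d_o · δd_o)² + (∂f/∂d_i · δd_i)²) = √(0.229 + 0.402) = 0.794 cm

0.794 cm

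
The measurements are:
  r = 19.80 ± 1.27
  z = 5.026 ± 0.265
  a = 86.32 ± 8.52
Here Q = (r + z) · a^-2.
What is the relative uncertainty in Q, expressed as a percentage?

20.4%

Let u = r + z = 24.83. δu = √(δr² + δz²) = √(1.61 + 0.0702) = 1.30, so δu/u = 0.0523.
Q is then a monomial in u, a:
δQ/Q = √((δu/u)² + (-2·δa/a)²) = √(0.00273 + 0.0390) = 0.204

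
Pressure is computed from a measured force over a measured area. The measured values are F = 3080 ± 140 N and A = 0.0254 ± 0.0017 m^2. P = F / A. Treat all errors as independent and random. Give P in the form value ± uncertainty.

(1.21 ± 0.0981) × 10^5 Pa

P is a product of powers, so relative uncertainties combine in quadrature:
  (1·δF/F)² = (1×0.0455)² = 0.00207;  (-1·δA/A)² = (-1×0.0669)² = 0.00448
δP/P = √(0.00655) = 0.0809
P = 1.21e+05 Pa, so δP = 0.0809 × 1.21e+05 = 9810 Pa.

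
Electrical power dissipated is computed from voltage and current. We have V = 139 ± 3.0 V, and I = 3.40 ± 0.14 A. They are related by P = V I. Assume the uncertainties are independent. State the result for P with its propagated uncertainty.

473 ± 22.0 W

Each factor contributes (exponent × relative error)² to (δP/P)²:
  (1·δV/V)² = (1×0.0216)² = 0.000466;  (1·δI/I)² = (1×0.0412)² = 0.00170
δP/P = √(0.00216) = 0.0465
P = 473 W, so δP = 0.0465 × 473 = 22.0 W.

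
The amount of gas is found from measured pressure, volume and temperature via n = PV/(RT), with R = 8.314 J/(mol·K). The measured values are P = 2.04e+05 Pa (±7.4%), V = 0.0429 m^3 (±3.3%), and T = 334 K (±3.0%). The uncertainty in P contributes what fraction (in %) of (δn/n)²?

(δn/n)² = (1·δP/P)² + (1·δV/V)² + (-1·δT/T)²
  P term: (1×0.0740)² = 0.00548
  V term: (1×0.0330)² = 0.00109
  T term: (-1×0.0300)² = 0.000900
Total = 0.00747. Share from P = 0.00548/0.00747 = 0.734.

73.4%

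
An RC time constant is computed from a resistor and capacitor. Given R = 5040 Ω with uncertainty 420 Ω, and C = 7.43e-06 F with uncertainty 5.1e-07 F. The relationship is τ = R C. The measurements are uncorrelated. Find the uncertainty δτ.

0.00404 s

Products/powers → add relative errors in quadrature, weighted by exponent:
  (1·δR/R)² = (1×0.0833)² = 0.00694;  (1·δC/C)² = (1×0.0686)² = 0.00471
δτ/τ = √(0.0117) = 0.108
τ = 0.0374 s, so δτ = 0.108 × 0.0374 = 0.00404 s.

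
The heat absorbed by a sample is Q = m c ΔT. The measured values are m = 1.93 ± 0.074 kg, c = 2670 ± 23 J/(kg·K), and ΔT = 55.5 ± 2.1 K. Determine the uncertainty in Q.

15600 J

Each factor contributes (exponent × relative error)² to (δQ/Q)²:
  (1·δm/m)² = (1×0.0383)² = 0.00147;  (1·δc/c)² = (1×0.00861)² = 7.42e-05;  (1·δΔT/ΔT)² = (1×0.0378)² = 0.00143
δQ/Q = √(0.00298) = 0.0546
Q = 2.86e+05 J, so δQ = 0.0546 × 2.86e+05 = 15600 J.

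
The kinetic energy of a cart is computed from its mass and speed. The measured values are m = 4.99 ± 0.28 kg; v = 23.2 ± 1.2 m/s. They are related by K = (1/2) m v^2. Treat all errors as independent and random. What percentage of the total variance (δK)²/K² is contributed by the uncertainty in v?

77.3%

(δK/K)² = (1·δm/m)² + (2·δv/v)²
  m term: (1×0.0561)² = 0.00315
  v term: (2×0.0517)² = 0.0107
Total = 0.0139. Share from v = 0.0107/0.0139 = 0.773.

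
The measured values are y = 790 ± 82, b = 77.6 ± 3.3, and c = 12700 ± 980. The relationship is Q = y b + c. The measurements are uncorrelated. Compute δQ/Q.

0.0939

Let p = y·b = 61300. δp/p = √((1·δy/y)² + (1·δb/b)²) = √(0.0108 + 0.00181) = 0.112, so δp = 6880.
Q = p + c: δQ = √(δp² + δc²) = √(4.73e+07 + 9.6e+05) = 6950
Q = 74000, so δQ/Q = 6950/74000 = 0.0939.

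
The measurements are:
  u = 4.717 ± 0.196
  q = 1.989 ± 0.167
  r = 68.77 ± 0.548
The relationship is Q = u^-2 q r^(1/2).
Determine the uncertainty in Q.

Each factor contributes (exponent × relative error)² to (δQ/Q)²:
  (-2·δu/u)² = (-2×0.0416)² = 0.00691;  (1·δq/q)² = (1×0.0840)² = 0.00705;  (½·δr/r)² = (0.5×0.00797)² = 1.59e-05
δQ/Q = √(0.0140) = 0.118
Q = 0.7413, so δQ = 0.118 × 0.7413 = 0.0876.

0.0876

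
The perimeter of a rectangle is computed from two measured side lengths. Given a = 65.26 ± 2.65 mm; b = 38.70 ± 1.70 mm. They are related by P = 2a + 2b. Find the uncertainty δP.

6.30 mm

Each term contributes (cᵢ δxᵢ)² to (δP)²:
  (2·δa)² = 28.1;  (2·δb)² = 11.6
δP = √(39.6) = 6.30 mm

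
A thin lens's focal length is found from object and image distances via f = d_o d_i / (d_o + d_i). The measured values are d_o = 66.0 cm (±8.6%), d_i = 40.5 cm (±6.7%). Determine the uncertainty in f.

1.33 cm

∂f/∂d_o = (d_i/(d_o+d_i))² = 0.145;  ∂f/∂d_i = (d_o/(d_o+d_i))² = 0.384
δf = √((∂f/∂d_o · δd_o)² + (∂f/∂d_i · δd_i)²) = √(0.674 + 1.09) = 1.33 cm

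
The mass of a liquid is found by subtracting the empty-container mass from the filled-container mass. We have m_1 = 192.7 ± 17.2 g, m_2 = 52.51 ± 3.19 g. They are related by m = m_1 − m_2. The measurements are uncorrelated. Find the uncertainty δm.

17.5 g

Sums and differences: (δm)² = Σ (cᵢ δxᵢ)².
  (δm_1)² = 296;  (δm_2)² = 10.2
δm = √(306) = 17.5 g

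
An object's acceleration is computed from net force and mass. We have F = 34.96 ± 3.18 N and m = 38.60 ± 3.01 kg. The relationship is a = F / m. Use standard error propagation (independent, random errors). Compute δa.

For a monomial a ∝ F, m^-1, fractional errors add in quadrature:
  (1·δF/F)² = (1×0.0910)² = 0.00827;  (-1·δm/m)² = (-1×0.0780)² = 0.00608
δa/a = √(0.0144) = 0.120
a = 0.9057 m/s^2, so δa = 0.120 × 0.9057 = 0.109 m/s^2.

0.109 m/s^2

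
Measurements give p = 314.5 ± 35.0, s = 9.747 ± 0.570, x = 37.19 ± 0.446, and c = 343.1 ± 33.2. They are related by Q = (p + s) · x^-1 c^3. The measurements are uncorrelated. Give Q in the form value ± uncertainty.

Let u = p + s = 324.2. δu = √(δp² + δs²) = √(1220 + 0.325) = 35.0, so δu/u = 0.108.
Q is then a monomial in u, x, c:
δQ/Q = √((δu/u)² + (-1·δx/x)² + (3·δc/c)²) = √(0.0117 + 0.000144 + 0.0843) = 0.310
Q = 3.521e+08, so δQ = 0.310 × 3.521e+08 = 1.09e+08.

(3.521 ± 1.09) × 10^8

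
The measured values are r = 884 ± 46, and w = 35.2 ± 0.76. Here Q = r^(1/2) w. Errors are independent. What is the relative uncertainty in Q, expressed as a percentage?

Since Q is a product/quotient, work with relative uncertainties:
  (½·δr/r)² = (0.5×0.0520)² = 0.000677;  (1·δw/w)² = (1×0.0216)² = 0.000466
δQ/Q = √(0.00114) = 0.0338

3.38%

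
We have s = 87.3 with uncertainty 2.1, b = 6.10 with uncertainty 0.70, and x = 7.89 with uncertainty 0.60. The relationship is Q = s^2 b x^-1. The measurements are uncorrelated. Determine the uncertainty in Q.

859

Q is a product of powers, so relative uncertainties combine in quadrature:
  (2·δs/s)² = (2×0.0241)² = 0.00231;  (1·δb/b)² = (1×0.115)² = 0.0132;  (-1·δx/x)² = (-1×0.0760)² = 0.00578
δQ/Q = √(0.0213) = 0.146
Q = 5890, so δQ = 0.146 × 5890 = 859.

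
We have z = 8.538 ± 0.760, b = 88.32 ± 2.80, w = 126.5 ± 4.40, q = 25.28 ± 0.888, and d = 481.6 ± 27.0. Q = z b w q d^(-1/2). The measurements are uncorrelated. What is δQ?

12100

For a monomial Q ∝ z, b, w, q, d^(-1/2), fractional errors add in quadrature:
  (1·δz/z)² = (1×0.0890)² = 0.00792;  (1·δb/b)² = (1×0.0317)² = 0.00101;  (1·δw/w)² = (1×0.0348)² = 0.00121;  (1·δq/q)² = (1×0.0351)² = 0.00123;  (−½·δd/d)² = (-0.5×0.0561)² = 0.000786
δQ/Q = √(0.0122) = 0.110
Q = 109900, so δQ = 0.110 × 109900 = 12100.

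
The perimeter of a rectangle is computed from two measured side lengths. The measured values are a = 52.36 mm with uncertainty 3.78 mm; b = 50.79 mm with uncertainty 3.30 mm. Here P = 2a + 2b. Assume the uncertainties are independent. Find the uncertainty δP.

Absolute uncertainties add in quadrature for a linear combination:
  (2·δa)² = 57.2;  (2·δb)² = 43.6
δP = √(101) = 10.0 mm

10.0 mm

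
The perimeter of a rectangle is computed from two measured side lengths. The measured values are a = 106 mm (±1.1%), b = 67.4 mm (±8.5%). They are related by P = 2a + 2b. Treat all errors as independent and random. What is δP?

11.7 mm

Sums and differences: (δP)² = Σ (cᵢ δxᵢ)².
  (2·δa)² = 5.44;  (2·δb)² = 131
δP = √(137) = 11.7 mm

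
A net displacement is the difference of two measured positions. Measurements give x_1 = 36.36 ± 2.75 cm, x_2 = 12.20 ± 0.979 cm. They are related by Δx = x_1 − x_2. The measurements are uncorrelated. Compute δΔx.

2.92 cm

Δx is a linear combination, so absolute uncertainties add in quadrature:
  (δx_1)² = 7.56;  (δx_2)² = 0.958
δΔx = √(8.52) = 2.92 cm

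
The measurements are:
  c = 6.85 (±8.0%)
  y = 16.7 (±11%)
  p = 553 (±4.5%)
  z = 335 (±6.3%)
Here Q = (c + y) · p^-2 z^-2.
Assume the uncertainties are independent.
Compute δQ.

Let u = c + y = 23.5. δu = √(δc² + δy²) = √(0.300 + 3.37) = 1.92, so δu/u = 0.0814.
Q is then a monomial in u, p, z:
δQ/Q = √((δu/u)² + (-2·δp/p)² + (-2·δz/z)²) = √(0.00663 + 0.00810 + 0.0159) = 0.175
Q = 6.86e-10, so δQ = 0.175 × 6.86e-10 = 1.2e-10.

1.2e-10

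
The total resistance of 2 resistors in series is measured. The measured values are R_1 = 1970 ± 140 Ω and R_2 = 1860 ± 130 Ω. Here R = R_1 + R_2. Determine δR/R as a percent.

R is a linear combination, so absolute uncertainties add in quadrature:
  (δR_1)² = 19600;  (δR_2)² = 16900
δR = √(36500) = 191 Ω
R = 3830 Ω, so δR/R = 191/3830 = 0.0499.

4.99%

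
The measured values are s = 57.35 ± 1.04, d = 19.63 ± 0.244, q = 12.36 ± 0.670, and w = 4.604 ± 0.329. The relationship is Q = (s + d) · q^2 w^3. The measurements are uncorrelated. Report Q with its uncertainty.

Let u = s + d = 76.98. δu = √(δs² + δd²) = √(1.08 + 0.0595) = 1.07, so δu/u = 0.0139.
Q is then a monomial in u, q, w:
δQ/Q = √((δu/u)² + (2·δq/q)² + (3·δw/w)²) = √(0.000193 + 0.0118 + 0.0460) = 0.241
Q = 1.148e+06, so δQ = 0.241 × 1.148e+06 = 2.76e+05.

(1.148 ± 0.276) × 10^6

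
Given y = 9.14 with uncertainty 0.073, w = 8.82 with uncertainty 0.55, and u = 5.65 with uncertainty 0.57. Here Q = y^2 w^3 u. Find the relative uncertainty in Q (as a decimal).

0.213

Q is a product of powers, so relative uncertainties combine in quadrature:
  (2·δy/y)² = (2×0.00799)² = 0.000255;  (3·δw/w)² = (3×0.0624)² = 0.0350;  (1·δu/u)² = (1×0.101)² = 0.0102
δQ/Q = √(0.0454) = 0.213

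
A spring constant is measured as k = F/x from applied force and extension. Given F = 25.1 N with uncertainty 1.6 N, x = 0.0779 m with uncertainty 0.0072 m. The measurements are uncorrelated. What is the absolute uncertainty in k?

Each factor contributes (exponent × relative error)² to (δk/k)²:
  (1·δF/F)² = (1×0.0637)² = 0.00406;  (-1·δx/x)² = (-1×0.0924)² = 0.00854
δk/k = √(0.0126) = 0.112
k = 322 N/m, so δk = 0.112 × 322 = 36.2 N/m.

36.2 N/m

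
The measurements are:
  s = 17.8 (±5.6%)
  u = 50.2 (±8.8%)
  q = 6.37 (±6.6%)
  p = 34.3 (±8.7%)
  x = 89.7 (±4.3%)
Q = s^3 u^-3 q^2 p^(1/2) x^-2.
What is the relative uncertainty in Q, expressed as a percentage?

35.3%

Relative error in a monomial: (δQ/Q)² = Σ (nᵢ · δxᵢ/xᵢ)².
  (3·δs/s)² = (3×0.0560)² = 0.0282;  (-3·δu/u)² = (-3×0.0880)² = 0.0697;  (2·δq/q)² = (2×0.0660)² = 0.0174;  (½·δp/p)² = (0.5×0.0870)² = 0.00189;  (-2·δx/x)² = (-2×0.0430)² = 0.00740
δQ/Q = √(0.125) = 0.353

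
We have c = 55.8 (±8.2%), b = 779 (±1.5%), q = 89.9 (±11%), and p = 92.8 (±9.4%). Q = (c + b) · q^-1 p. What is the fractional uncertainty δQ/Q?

0.145

Let u = c + b = 835. δu = √(δc² + δb²) = √(20.9 + 137) = 12.5, so δu/u = 0.0150.
Q is then a monomial in u, q, p:
δQ/Q = √((δu/u)² + (-1·δq/q)² + (1·δp/p)²) = √(0.000226 + 0.0121 + 0.00884) = 0.145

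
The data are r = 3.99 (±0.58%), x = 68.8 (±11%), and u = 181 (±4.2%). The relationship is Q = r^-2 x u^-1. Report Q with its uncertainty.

Each factor contributes (exponent × relative error)² to (δQ/Q)²:
  (-2·δr/r)² = (-2×0.00580)² = 0.000135;  (1·δx/x)² = (1×0.110)² = 0.0121;  (-1·δu/u)² = (-1×0.0420)² = 0.00176
δQ/Q = √(0.0140) = 0.118
Q = 0.0239, so δQ = 0.118 × 0.0239 = 0.00282.

0.0239 ± 0.00282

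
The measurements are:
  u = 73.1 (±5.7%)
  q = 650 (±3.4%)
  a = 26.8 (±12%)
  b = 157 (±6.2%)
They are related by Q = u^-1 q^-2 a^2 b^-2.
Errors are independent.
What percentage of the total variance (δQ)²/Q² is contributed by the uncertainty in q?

(δQ/Q)² = (-1·δu/u)² + (-2·δq/q)² + (2·δa/a)² + (-2·δb/b)²
  u term: (-1×0.0570)² = 0.00325
  q term: (-2×0.0340)² = 0.00462
  a term: (2×0.120)² = 0.0576
  b term: (-2×0.0620)² = 0.0154
Total = 0.0808. Share from q = 0.00462/0.0808 = 0.0572.

5.72%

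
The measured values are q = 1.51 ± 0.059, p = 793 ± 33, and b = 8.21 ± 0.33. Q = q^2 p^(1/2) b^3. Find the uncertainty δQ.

Relative error in a monomial: (δQ/Q)² = Σ (nᵢ · δxᵢ/xᵢ)².
  (2·δq/q)² = (2×0.0391)² = 0.00611;  (½·δp/p)² = (0.5×0.0416)² = 0.000433;  (3·δb/b)² = (3×0.0402)² = 0.0145
δQ/Q = √(0.0211) = 0.145
Q = 35500, so δQ = 0.145 × 35500 = 5160.

5160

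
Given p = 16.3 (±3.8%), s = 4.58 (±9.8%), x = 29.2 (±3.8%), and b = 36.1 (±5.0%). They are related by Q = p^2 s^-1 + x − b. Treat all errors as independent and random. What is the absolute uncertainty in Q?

Let w = p^2·s^-1 = 58.0. δw/w = √((2·δp/p)² + (-1·δs/s)²) = √(0.00578 + 0.00960) = 0.124, so δw = 7.19.
Q = w + x − b: δQ = √(δw² + δx² + δb²) = √(51.8 + 1.23 + 3.26) = 7.50

7.50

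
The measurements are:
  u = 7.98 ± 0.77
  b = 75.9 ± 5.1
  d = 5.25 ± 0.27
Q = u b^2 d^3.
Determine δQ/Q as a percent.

22.6%

Q is a product of powers, so relative uncertainties combine in quadrature:
  (1·δu/u)² = (1×0.0965)² = 0.00931;  (2·δb/b)² = (2×0.0672)² = 0.0181;  (3·δd/d)² = (3×0.0514)² = 0.0238
δQ/Q = √(0.0512) = 0.226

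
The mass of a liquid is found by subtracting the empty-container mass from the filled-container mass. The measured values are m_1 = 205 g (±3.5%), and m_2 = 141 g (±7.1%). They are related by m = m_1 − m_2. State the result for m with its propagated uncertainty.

64.0 ± 12.3 g

Absolute uncertainties add in quadrature for a linear combination:
  (δm_1)² = 51.5;  (δm_2)² = 100
δm = √(152) = 12.3 g
m = 64.0 g.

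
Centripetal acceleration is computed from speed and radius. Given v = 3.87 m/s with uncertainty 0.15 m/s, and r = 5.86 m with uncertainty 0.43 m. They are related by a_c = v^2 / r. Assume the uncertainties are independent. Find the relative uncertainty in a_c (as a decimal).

a_c is a product of powers, so relative uncertainties combine in quadrature:
  (2·δv/v)² = (2×0.0388)² = 0.00601;  (-1·δr/r)² = (-1×0.0734)² = 0.00538
δa_c/a_c = √(0.0114) = 0.107

0.107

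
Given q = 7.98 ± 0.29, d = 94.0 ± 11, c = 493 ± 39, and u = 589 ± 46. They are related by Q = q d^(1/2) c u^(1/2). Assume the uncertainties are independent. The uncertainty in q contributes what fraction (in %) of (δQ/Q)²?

10.5%

(δQ/Q)² = (1·δq/q)² + (½·δd/d)² + (1·δc/c)² + (½·δu/u)²
  q term: (1×0.0363)² = 0.00132
  d term: (0.5×0.117)² = 0.00342
  c term: (1×0.0791)² = 0.00626
  u term: (0.5×0.0781)² = 0.00152
Total = 0.0125. Share from q = 0.00132/0.0125 = 0.105.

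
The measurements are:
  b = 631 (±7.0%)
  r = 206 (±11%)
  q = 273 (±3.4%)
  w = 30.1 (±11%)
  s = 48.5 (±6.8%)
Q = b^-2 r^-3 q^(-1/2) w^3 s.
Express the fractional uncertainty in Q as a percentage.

49.2%

Each factor contributes (exponent × relative error)² to (δQ/Q)²:
  (-2·δb/b)² = (-2×0.0700)² = 0.0196;  (-3·δr/r)² = (-3×0.110)² = 0.109;  (−½·δq/q)² = (-0.5×0.0340)² = 0.000289;  (3·δw/w)² = (3×0.110)² = 0.109;  (1·δs/s)² = (1×0.0680)² = 0.00462
δQ/Q = √(0.242) = 0.492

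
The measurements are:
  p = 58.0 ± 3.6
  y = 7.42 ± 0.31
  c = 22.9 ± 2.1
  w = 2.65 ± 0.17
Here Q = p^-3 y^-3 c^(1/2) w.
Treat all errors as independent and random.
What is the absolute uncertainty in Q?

3.79e-08

Relative error in a monomial: (δQ/Q)² = Σ (nᵢ · δxᵢ/xᵢ)².
  (-3·δp/p)² = (-3×0.0621)² = 0.0347;  (-3·δy/y)² = (-3×0.0418)² = 0.0157;  (½·δc/c)² = (0.5×0.0917)² = 0.00210;  (1·δw/w)² = (1×0.0642)² = 0.00412
δQ/Q = √(0.0566) = 0.238
Q = 1.59e-07, so δQ = 0.238 × 1.59e-07 = 3.79e-08.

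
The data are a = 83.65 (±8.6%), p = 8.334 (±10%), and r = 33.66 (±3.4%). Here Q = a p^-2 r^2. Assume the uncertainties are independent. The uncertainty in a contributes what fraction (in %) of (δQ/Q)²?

14.2%

(δQ/Q)² = (1·δa/a)² + (-2·δp/p)² + (2·δr/r)²
  a term: (1×0.0860)² = 0.00740
  p term: (-2×0.100)² = 0.0400
  r term: (2×0.0340)² = 0.00462
Total = 0.0520. Share from a = 0.00740/0.0520 = 0.142.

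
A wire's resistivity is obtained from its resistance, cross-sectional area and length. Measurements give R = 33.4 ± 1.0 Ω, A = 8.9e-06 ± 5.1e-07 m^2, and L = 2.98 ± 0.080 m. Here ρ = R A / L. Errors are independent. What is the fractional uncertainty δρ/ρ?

Relative error in a monomial: (δρ/ρ)² = Σ (nᵢ · δxᵢ/xᵢ)².
  (1·δR/R)² = (1×0.0299)² = 0.000896;  (1·δA/A)² = (1×0.0573)² = 0.00328;  (-1·δL/L)² = (-1×0.0268)² = 0.000721
δρ/ρ = √(0.00490) = 0.0700

0.0700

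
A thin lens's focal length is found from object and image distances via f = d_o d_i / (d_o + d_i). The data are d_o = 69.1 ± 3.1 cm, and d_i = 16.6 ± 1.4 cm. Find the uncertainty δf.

0.918 cm

∂f/∂d_o = (d_i/(d_o+d_i))² = 0.0375;  ∂f/∂d_i = (d_o/(d_o+d_i))² = 0.650
δf = √((∂f/∂d_o · δd_o)² + (∂f/∂d_i · δd_i)²) = √(0.0135 + 0.828) = 0.918 cm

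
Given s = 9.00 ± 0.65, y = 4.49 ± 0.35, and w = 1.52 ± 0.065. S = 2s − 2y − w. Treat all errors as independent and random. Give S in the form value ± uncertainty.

7.50 ± 1.48

Each term contributes (cᵢ δxᵢ)² to (δS)²:
  (2·δs)² = 1.69;  (2·δy)² = 0.490;  (δw)² = 0.00423
δS = √(2.18) = 1.48
S = 7.50.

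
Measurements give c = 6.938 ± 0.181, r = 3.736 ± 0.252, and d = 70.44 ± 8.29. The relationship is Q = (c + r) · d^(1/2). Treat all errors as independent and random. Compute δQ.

5.88

Let u = c + r = 10.67. δu = √(δc² + δr²) = √(0.0328 + 0.0635) = 0.310, so δu/u = 0.0291.
Q is then a monomial in u, d:
δQ/Q = √((δu/u)² + (½·δd/d)²) = √(0.000845 + 0.00346) = 0.0656
Q = 89.59, so δQ = 0.0656 × 89.59 = 5.88.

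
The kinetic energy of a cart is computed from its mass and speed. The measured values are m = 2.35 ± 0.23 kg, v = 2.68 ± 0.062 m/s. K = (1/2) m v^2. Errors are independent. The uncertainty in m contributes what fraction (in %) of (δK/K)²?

(δK/K)² = (1·δm/m)² + (2·δv/v)²
  m term: (1×0.0979)² = 0.00958
  v term: (2×0.0231)² = 0.00214
Total = 0.0117. Share from m = 0.00958/0.0117 = 0.817.

81.7%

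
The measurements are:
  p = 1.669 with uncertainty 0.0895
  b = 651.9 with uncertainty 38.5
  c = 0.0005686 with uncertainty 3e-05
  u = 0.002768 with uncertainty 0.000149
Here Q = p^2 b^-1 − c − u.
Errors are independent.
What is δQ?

0.000545

Let w = p^2·b^-1 = 0.004273. δw/w = √((2·δp/p)² + (-1·δb/b)²) = √(0.0115 + 0.00349) = 0.122, so δw = 0.000523.
Q = w − c − u: δQ = √(δw² + δc² + δu²) = √(2.74e-07 + 9e-10 + 2.22e-08) = 0.000545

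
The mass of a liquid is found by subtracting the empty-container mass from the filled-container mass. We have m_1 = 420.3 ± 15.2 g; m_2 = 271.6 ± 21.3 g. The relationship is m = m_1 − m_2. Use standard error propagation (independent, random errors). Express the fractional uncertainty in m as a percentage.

17.6%

Sums and differences: (δm)² = Σ (cᵢ δxᵢ)².
  (δm_1)² = 231;  (δm_2)² = 454
δm = √(685) = 26.2 g
m = 148.7 g, so δm/m = 26.2/148.7 = 0.176.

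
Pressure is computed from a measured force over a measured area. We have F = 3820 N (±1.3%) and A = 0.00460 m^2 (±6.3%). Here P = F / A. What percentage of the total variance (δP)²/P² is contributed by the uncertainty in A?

95.9%

(δP/P)² = (1·δF/F)² + (-1·δA/A)²
  F term: (1×0.0130)² = 0.000169
  A term: (-1×0.0630)² = 0.00397
Total = 0.00414. Share from A = 0.00397/0.00414 = 0.959.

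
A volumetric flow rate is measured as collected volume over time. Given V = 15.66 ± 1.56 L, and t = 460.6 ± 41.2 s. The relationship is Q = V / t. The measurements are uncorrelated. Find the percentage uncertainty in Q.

Each factor contributes (exponent × relative error)² to (δQ/Q)²:
  (1·δV/V)² = (1×0.0996)² = 0.00992;  (-1·δt/t)² = (-1×0.0894)² = 0.00800
δQ/Q = √(0.0179) = 0.134

13.4%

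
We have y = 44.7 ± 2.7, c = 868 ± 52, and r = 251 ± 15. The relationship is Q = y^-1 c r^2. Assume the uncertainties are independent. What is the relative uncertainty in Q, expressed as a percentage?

For a monomial Q ∝ y^-1, c, r^2, fractional errors add in quadrature:
  (-1·δy/y)² = (-1×0.0604)² = 0.00365;  (1·δc/c)² = (1×0.0599)² = 0.00359;  (2·δr/r)² = (2×0.0598)² = 0.0143
δQ/Q = √(0.0215) = 0.147

14.7%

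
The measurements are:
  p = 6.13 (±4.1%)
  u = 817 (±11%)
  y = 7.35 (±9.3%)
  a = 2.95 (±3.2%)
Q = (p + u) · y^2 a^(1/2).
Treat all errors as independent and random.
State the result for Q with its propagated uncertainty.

76400 ± 16500

Let w = p + u = 823. δw = √(δp² + δu²) = √(0.0632 + 8080) = 89.9, so δw/w = 0.109.
Q is then a monomial in w, y, a:
δQ/Q = √((δw/w)² + (2·δy/y)² + (½·δa/a)²) = √(0.0119 + 0.0346 + 0.000256) = 0.216
Q = 76400, so δQ = 0.216 × 76400 = 16500.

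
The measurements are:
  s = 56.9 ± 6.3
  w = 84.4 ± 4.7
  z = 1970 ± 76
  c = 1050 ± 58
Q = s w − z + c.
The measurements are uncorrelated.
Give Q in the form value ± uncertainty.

Let p = s·w = 4800. δp/p = √((1·δs/s)² + (1·δw/w)²) = √(0.0123 + 0.00310) = 0.124, so δp = 595.
Q = p − z + c: δQ = √(δp² + δz² + δc²) = √(3.54e+05 + 5780 + 3360) = 603
Q = 3880.

3880 ± 603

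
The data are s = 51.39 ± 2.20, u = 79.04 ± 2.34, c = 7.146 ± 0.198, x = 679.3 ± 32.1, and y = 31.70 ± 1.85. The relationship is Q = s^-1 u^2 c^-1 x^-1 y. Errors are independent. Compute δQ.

0.0860

Each factor contributes (exponent × relative error)² to (δQ/Q)²:
  (-1·δs/s)² = (-1×0.0428)² = 0.00183;  (2·δu/u)² = (2×0.0296)² = 0.00351;  (-1·δc/c)² = (-1×0.0277)² = 0.000768;  (-1·δx/x)² = (-1×0.0473)² = 0.00223;  (1·δy/y)² = (1×0.0584)² = 0.00341
δQ/Q = √(0.0117) = 0.108
Q = 0.7939, so δQ = 0.108 × 0.7939 = 0.0860.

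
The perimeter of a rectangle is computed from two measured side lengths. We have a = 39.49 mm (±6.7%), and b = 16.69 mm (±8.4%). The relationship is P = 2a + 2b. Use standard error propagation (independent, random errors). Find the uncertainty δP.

5.99 mm

P is a linear combination, so absolute uncertainties add in quadrature:
  (2·δa)² = 28.0;  (2·δb)² = 7.86
δP = √(35.9) = 5.99 mm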